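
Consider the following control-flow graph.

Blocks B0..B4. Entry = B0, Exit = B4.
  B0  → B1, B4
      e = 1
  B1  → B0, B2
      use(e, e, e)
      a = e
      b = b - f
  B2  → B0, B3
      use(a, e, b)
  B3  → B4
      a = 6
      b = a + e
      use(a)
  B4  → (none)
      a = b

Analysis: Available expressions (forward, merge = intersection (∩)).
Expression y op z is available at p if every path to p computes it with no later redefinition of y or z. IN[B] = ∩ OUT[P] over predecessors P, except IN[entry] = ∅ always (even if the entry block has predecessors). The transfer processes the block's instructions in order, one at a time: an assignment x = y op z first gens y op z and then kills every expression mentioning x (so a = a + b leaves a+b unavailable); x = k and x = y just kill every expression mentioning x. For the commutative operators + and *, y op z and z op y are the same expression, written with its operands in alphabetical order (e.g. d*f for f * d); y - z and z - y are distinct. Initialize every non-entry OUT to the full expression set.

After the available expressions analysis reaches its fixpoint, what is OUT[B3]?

Per-block solution:
  B0: | IN={} | OUT={}
  B1: | IN={} | OUT={}
  B2: | IN={} | OUT={}
  B3: | IN={} | OUT={a+e}
  B4: | IN={} | OUT={}

Merge at B3: IN[B3] = OUT[B2] = {}
Applying B3's transfer function to that IN value gives OUT[B3] (row B3 above).

Answer: {a+e}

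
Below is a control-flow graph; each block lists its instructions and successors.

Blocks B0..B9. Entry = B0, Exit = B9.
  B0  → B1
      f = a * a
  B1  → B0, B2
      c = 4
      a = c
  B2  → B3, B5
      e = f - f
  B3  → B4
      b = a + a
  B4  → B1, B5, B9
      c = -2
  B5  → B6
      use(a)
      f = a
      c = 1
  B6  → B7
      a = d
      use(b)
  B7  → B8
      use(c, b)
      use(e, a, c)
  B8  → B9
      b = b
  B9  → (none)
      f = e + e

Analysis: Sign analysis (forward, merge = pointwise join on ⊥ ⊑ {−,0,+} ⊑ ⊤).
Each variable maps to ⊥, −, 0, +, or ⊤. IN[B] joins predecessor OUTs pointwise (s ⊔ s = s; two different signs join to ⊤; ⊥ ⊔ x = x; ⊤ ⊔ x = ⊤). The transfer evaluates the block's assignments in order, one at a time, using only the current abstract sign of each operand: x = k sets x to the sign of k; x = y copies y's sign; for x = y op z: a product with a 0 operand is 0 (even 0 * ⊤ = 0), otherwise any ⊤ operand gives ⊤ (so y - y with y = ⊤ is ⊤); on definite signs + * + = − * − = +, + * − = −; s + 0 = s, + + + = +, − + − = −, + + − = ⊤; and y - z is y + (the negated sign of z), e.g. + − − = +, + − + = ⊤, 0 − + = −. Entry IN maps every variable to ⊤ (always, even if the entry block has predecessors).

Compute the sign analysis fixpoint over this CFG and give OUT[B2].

Per-block solution:
  B0: | IN=(all ⊤) | OUT=(all ⊤)
  B1: | IN=(all ⊤) | OUT={a:+, c:+; rest ⊤}
  B2: | IN={a:+, c:+; rest ⊤} | OUT={a:+, c:+; rest ⊤}
  B3: | IN={a:+, c:+; rest ⊤} | OUT={a:+, b:+, c:+; rest ⊤}
  B4: | IN={a:+, b:+, c:+; rest ⊤} | OUT={a:+, b:+, c:-; rest ⊤}
  B5: | IN={a:+; rest ⊤} | OUT={a:+, c:+, f:+; rest ⊤}
  B6: | IN={a:+, c:+, f:+; rest ⊤} | OUT={c:+, f:+; rest ⊤}
  B7: | IN={c:+, f:+; rest ⊤} | OUT={c:+, f:+; rest ⊤}
  B8: | IN={c:+, f:+; rest ⊤} | OUT={c:+, f:+; rest ⊤}
  B9: | IN=(all ⊤) | OUT=(all ⊤)

Merge at B2: IN[B2] = OUT[B1] = {a: +, b: ⊤, c: +, d: ⊤, e: ⊤, f: ⊤}
Applying B2's transfer function to that IN value gives OUT[B2] (row B2 above).

Answer: {a: +, b: ⊤, c: +, d: ⊤, e: ⊤, f: ⊤}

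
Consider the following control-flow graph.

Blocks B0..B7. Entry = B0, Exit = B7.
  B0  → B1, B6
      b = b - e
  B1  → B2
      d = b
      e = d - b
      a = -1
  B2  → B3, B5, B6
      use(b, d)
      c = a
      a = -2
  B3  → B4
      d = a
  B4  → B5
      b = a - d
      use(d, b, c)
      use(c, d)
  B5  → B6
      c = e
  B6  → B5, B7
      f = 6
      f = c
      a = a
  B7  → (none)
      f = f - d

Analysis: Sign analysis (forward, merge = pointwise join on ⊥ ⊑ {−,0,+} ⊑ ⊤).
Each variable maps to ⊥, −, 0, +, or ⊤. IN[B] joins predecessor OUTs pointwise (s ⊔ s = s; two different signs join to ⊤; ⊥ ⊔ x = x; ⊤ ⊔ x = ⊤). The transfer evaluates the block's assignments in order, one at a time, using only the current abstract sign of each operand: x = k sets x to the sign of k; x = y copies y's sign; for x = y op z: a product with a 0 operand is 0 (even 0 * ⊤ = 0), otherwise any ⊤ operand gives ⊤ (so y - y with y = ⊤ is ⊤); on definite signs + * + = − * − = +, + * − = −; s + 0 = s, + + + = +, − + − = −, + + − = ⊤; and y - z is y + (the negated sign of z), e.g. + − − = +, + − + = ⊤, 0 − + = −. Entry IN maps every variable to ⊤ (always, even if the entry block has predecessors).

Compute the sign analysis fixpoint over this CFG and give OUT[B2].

Answer: {a: -, b: ⊤, c: -, d: ⊤, e: ⊤, f: ⊤}

Trace:
Fixpoint table:
  B0: | IN=(all ⊤) | OUT=(all ⊤)
  B1: | IN=(all ⊤) | OUT={a:-; rest ⊤}
  B2: | IN={a:-; rest ⊤} | OUT={a:-, c:-; rest ⊤}
  B3: | IN={a:-, c:-; rest ⊤} | OUT={a:-, c:-, d:-; rest ⊤}
  B4: | IN={a:-, c:-, d:-; rest ⊤} | OUT={a:-, c:-, d:-; rest ⊤}
  B5: | IN=(all ⊤) | OUT=(all ⊤)
  B6: | IN=(all ⊤) | OUT=(all ⊤)
  B7: | IN=(all ⊤) | OUT=(all ⊤)

Merge at B2: IN[B2] = OUT[B1] = {a: -, b: ⊤, c: ⊤, d: ⊤, e: ⊤, f: ⊤}
Applying B2's transfer function to that IN value gives OUT[B2] (row B2 above).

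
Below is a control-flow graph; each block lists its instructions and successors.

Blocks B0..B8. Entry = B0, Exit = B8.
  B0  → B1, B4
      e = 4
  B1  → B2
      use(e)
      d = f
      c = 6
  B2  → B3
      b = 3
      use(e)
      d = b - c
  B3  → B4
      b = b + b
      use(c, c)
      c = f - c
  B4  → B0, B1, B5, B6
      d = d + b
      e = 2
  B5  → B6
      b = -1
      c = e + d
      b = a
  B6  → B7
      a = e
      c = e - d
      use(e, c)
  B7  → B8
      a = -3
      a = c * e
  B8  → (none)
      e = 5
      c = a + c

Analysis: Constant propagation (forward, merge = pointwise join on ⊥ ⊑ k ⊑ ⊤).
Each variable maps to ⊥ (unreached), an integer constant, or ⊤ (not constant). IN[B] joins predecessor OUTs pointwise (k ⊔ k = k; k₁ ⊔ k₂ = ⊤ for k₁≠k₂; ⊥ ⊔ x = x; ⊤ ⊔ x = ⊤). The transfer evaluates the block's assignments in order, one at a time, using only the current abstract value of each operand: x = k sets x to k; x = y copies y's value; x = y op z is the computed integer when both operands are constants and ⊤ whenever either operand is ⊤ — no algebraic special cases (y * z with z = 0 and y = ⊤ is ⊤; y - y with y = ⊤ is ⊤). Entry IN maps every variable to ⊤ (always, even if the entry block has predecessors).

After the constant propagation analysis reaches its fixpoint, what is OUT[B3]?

Per-block solution:
  B0: | IN=(all ⊤) | OUT={e:4; rest ⊤}
  B1: | IN=(all ⊤) | OUT={c:6; rest ⊤}
  B2: | IN={c:6; rest ⊤} | OUT={b:3, c:6, d:-3; rest ⊤}
  B3: | IN={b:3, c:6, d:-3; rest ⊤} | OUT={b:6, d:-3; rest ⊤}
  B4: | IN=(all ⊤) | OUT={e:2; rest ⊤}
  B5: | IN={e:2; rest ⊤} | OUT={e:2; rest ⊤}
  B6: | IN={e:2; rest ⊤} | OUT={a:2, e:2; rest ⊤}
  B7: | IN={a:2, e:2; rest ⊤} | OUT={e:2; rest ⊤}
  B8: | IN={e:2; rest ⊤} | OUT={e:5; rest ⊤}

Merge at B3: IN[B3] = OUT[B2] = {a: ⊤, b: 3, c: 6, d: -3, e: ⊤, f: ⊤}
Applying B3's transfer function to that IN value gives OUT[B3] (row B3 above).

Answer: {a: ⊤, b: 6, c: ⊤, d: -3, e: ⊤, f: ⊤}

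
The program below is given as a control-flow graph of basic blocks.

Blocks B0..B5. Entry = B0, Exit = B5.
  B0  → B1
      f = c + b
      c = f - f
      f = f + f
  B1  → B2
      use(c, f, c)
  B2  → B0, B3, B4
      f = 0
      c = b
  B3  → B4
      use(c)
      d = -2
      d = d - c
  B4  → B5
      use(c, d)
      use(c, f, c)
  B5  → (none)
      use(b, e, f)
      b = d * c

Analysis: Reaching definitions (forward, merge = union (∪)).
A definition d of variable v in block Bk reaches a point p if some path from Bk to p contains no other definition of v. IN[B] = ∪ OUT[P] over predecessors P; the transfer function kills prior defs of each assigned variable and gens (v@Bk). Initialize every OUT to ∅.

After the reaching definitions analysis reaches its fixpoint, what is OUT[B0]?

Answer: {c@B0, f@B0}

Trace:
Per-block solution:
  B0:   IN={c@B2, f@B2}   OUT={c@B0, f@B0}
  B1:   IN={c@B0, f@B0}   OUT={c@B0, f@B0}
  B2:   IN={c@B0, f@B0}   OUT={c@B2, f@B2}
  B3:   IN={c@B2, f@B2}   OUT={c@B2, d@B3, f@B2}
  B4:   IN={c@B2, d@B3, f@B2}   OUT={c@B2, d@B3, f@B2}
  B5:   IN={c@B2, d@B3, f@B2}   OUT={b@B5, c@B2, d@B3, f@B2}

Merge at B0 (entry node, so the boundary value {} is joined with the incoming edge(s)): IN[B0] = {} ⊔ OUT[B2] = {c@B2, f@B2}
Applying B0's transfer function to that IN value gives OUT[B0] (row B0 above).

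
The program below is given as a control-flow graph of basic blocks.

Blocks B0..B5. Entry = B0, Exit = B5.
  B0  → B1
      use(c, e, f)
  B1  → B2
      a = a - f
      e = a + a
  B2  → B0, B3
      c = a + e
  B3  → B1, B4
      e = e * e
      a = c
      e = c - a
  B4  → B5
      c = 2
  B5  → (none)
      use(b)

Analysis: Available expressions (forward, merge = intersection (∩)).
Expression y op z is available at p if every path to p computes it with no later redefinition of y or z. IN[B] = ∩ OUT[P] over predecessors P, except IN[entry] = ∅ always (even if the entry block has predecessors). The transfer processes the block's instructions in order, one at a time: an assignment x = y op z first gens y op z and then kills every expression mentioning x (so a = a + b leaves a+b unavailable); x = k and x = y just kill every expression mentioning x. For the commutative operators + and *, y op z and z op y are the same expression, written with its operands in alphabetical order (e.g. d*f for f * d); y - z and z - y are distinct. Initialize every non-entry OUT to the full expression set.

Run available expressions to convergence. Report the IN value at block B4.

Answer: {c-a}

Trace:
Fixpoint table:
  B0: | IN={} | OUT={}
  B1: | IN={} | OUT={a+a}
  B2: | IN={a+a} | OUT={a+a, a+e}
  B3: | IN={a+a, a+e} | OUT={c-a}
  B4: | IN={c-a} | OUT={}
  B5: | IN={} | OUT={}

Merge at B4: IN[B4] = OUT[B3] = {c-a}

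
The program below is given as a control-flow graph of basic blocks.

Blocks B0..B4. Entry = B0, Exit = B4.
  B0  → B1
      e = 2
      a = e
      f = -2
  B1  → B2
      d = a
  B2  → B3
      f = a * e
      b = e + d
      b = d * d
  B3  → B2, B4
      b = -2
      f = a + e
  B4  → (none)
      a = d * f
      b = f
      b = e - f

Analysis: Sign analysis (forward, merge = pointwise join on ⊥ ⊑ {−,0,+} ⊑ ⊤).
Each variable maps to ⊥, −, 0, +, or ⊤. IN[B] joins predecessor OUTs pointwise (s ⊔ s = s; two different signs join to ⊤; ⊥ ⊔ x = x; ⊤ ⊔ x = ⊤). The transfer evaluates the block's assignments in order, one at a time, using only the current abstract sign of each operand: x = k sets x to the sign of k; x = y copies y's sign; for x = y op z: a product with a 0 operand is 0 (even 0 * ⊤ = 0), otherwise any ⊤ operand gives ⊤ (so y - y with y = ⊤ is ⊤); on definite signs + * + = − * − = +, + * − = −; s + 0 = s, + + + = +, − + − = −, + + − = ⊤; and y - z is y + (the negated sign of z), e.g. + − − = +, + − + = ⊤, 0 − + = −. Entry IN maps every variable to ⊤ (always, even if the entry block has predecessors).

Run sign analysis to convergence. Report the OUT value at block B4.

Converged values:
  B0:  IN=(all ⊤)  OUT={a:+, e:+, f:-; rest ⊤}
  B1:  IN={a:+, e:+, f:-; rest ⊤}  OUT={a:+, d:+, e:+, f:-; rest ⊤}
  B2:  IN={a:+, d:+, e:+; rest ⊤}  OUT={a:+, b:+, d:+, e:+, f:+; rest ⊤}
  B3:  IN={a:+, b:+, d:+, e:+, f:+; rest ⊤}  OUT={a:+, b:-, d:+, e:+, f:+; rest ⊤}
  B4:  IN={a:+, b:-, d:+, e:+, f:+; rest ⊤}  OUT={a:+, d:+, e:+, f:+; rest ⊤}

Merge at B4: IN[B4] = OUT[B3] = {a: +, b: -, c: ⊤, d: +, e: +, f: +}
Applying B4's transfer function to that IN value gives OUT[B4] (row B4 above).

Answer: {a: +, b: ⊤, c: ⊤, d: +, e: +, f: +}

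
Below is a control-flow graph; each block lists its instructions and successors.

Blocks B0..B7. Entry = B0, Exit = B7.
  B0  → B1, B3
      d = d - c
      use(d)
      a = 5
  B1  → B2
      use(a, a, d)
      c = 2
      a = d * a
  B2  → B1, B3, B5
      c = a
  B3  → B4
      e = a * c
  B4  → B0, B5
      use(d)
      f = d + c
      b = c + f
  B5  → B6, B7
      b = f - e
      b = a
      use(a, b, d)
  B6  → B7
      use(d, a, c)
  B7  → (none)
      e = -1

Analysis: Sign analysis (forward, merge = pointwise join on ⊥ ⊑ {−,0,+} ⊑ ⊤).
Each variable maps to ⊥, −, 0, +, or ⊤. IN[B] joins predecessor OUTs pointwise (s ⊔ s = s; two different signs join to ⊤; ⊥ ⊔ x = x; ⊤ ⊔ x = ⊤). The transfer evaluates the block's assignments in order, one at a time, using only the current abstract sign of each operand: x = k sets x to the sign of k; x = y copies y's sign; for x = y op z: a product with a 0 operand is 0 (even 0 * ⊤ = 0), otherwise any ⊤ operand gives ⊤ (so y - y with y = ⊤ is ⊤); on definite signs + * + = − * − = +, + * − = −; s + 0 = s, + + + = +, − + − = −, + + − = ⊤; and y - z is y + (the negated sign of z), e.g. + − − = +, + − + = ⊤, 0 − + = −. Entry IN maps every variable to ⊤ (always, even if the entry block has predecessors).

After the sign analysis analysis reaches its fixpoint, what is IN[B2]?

Fixpoint table:
  B0: | IN=(all ⊤) | OUT={a:+; rest ⊤}
  B1: | IN=(all ⊤) | OUT={c:+; rest ⊤}
  B2: | IN={c:+; rest ⊤} | OUT=(all ⊤)
  B3: | IN=(all ⊤) | OUT=(all ⊤)
  B4: | IN=(all ⊤) | OUT=(all ⊤)
  B5: | IN=(all ⊤) | OUT=(all ⊤)
  B6: | IN=(all ⊤) | OUT=(all ⊤)
  B7: | IN=(all ⊤) | OUT={e:-; rest ⊤}

Merge at B2: IN[B2] = OUT[B1] = {a: ⊤, b: ⊤, c: +, d: ⊤, e: ⊤, f: ⊤}

Answer: {a: ⊤, b: ⊤, c: +, d: ⊤, e: ⊤, f: ⊤}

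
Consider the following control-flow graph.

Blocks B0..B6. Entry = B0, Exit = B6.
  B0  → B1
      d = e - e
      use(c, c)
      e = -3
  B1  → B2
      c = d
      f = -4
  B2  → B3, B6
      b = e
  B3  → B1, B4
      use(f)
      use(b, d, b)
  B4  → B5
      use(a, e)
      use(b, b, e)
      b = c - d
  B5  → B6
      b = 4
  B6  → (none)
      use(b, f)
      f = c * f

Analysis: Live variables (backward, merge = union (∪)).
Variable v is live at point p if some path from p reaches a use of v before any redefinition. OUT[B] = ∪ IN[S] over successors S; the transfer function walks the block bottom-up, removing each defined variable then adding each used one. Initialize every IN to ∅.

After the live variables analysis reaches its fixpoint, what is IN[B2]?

Answer: {a, c, d, e, f}

Derivation:
Per-block solution:
  B0: | IN={a, c, e} | OUT={a, d, e}
  B1: | IN={a, d, e} | OUT={a, c, d, e, f}
  B2: | IN={a, c, d, e, f} | OUT={a, b, c, d, e, f}
  B3: | IN={a, b, c, d, e, f} | OUT={a, b, c, d, e, f}
  B4: | IN={a, b, c, d, e, f} | OUT={c, f}
  B5: | IN={c, f} | OUT={b, c, f}
  B6: | IN={b, c, f} | OUT={}

Merge at B2: OUT[B2] = IN[B3] ⊔ IN[B6] = {a, b, c, d, e, f}
Applying B2's transfer function to that OUT value gives IN[B2] (row B2 above).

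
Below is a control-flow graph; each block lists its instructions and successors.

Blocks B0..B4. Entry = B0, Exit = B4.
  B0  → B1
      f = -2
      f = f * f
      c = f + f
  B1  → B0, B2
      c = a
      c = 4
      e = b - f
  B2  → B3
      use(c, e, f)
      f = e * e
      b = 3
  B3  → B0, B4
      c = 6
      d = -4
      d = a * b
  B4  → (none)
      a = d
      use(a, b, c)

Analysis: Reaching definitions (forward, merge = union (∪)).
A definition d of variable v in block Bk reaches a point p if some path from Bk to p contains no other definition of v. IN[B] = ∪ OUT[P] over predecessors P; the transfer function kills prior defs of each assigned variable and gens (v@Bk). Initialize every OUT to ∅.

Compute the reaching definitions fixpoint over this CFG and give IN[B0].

Answer: {b@B2, c@B1, c@B3, d@B3, e@B1, f@B0, f@B2}

Working:
Converged values:
  B0:  IN={b@B2, c@B1, c@B3, d@B3, e@B1, f@B0, f@B2}  OUT={b@B2, c@B0, d@B3, e@B1, f@B0}
  B1:  IN={b@B2, c@B0, d@B3, e@B1, f@B0}  OUT={b@B2, c@B1, d@B3, e@B1, f@B0}
  B2:  IN={b@B2, c@B1, d@B3, e@B1, f@B0}  OUT={b@B2, c@B1, d@B3, e@B1, f@B2}
  B3:  IN={b@B2, c@B1, d@B3, e@B1, f@B2}  OUT={b@B2, c@B3, d@B3, e@B1, f@B2}
  B4:  IN={b@B2, c@B3, d@B3, e@B1, f@B2}  OUT={a@B4, b@B2, c@B3, d@B3, e@B1, f@B2}

Merge at B0 (entry node, so the boundary value {} is joined with the incoming edge(s)): IN[B0] = {} ⊔ OUT[B1] ⊔ OUT[B3] = {b@B2, c@B1, c@B3, d@B3, e@B1, f@B0, f@B2}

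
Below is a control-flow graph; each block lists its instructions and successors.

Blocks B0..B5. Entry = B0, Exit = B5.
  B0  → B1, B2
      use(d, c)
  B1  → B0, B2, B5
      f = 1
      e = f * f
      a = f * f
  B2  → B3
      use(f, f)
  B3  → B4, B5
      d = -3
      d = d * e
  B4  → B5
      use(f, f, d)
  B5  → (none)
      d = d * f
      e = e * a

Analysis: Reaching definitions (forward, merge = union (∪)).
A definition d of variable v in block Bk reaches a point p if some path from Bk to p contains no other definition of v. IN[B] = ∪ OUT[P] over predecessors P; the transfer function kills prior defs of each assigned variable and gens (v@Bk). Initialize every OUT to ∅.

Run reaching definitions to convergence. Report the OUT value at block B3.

Fixpoint table:
  B0: | IN={a@B1, e@B1, f@B1} | OUT={a@B1, e@B1, f@B1}
  B1: | IN={a@B1, e@B1, f@B1} | OUT={a@B1, e@B1, f@B1}
  B2: | IN={a@B1, e@B1, f@B1} | OUT={a@B1, e@B1, f@B1}
  B3: | IN={a@B1, e@B1, f@B1} | OUT={a@B1, d@B3, e@B1, f@B1}
  B4: | IN={a@B1, d@B3, e@B1, f@B1} | OUT={a@B1, d@B3, e@B1, f@B1}
  B5: | IN={a@B1, d@B3, e@B1, f@B1} | OUT={a@B1, d@B5, e@B5, f@B1}

Merge at B3: IN[B3] = OUT[B2] = {a@B1, e@B1, f@B1}
Applying B3's transfer function to that IN value gives OUT[B3] (row B3 above).

Answer: {a@B1, d@B3, e@B1, f@B1}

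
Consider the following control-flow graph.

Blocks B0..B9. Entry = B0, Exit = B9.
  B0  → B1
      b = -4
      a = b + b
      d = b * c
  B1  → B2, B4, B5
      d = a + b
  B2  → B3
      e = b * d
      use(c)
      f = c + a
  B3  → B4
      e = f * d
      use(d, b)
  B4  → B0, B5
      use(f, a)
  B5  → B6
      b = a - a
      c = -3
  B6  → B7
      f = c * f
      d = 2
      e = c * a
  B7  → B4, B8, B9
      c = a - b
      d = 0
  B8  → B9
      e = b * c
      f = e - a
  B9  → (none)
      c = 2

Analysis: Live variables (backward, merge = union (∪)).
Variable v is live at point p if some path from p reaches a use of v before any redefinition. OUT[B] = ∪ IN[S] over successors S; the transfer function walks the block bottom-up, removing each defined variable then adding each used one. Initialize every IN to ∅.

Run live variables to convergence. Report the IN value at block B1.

Answer: {a, b, c, f}

Trace:
Per-block solution:
  B0: | IN={c, f} | OUT={a, b, c, f}
  B1: | IN={a, b, c, f} | OUT={a, b, c, d, f}
  B2: | IN={a, b, c, d} | OUT={a, b, c, d, f}
  B3: | IN={a, b, c, d, f} | OUT={a, c, f}
  B4: | IN={a, c, f} | OUT={a, c, f}
  B5: | IN={a, f} | OUT={a, b, c, f}
  B6: | IN={a, b, c, f} | OUT={a, b, f}
  B7: | IN={a, b, f} | OUT={a, b, c, f}
  B8: | IN={a, b, c} | OUT={}
  B9: | IN={} | OUT={}

Merge at B1: OUT[B1] = IN[B2] ⊔ IN[B4] ⊔ IN[B5] = {a, b, c, d, f}
Applying B1's transfer function to that OUT value gives IN[B1] (row B1 above).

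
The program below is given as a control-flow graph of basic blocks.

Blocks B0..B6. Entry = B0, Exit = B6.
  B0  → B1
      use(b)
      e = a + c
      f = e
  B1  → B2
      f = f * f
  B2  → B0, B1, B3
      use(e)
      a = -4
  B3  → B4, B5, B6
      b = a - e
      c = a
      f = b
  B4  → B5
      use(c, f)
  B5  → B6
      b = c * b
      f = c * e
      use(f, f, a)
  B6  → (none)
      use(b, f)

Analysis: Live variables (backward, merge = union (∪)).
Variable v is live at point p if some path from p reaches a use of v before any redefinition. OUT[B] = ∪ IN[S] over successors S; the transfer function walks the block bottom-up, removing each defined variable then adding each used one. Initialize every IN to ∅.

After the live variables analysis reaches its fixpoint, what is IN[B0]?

Answer: {a, b, c}

Trace:
Fixpoint table:
  B0:  IN={a, b, c}  OUT={b, c, e, f}
  B1:  IN={b, c, e, f}  OUT={b, c, e, f}
  B2:  IN={b, c, e, f}  OUT={a, b, c, e, f}
  B3:  IN={a, e}  OUT={a, b, c, e, f}
  B4:  IN={a, b, c, e, f}  OUT={a, b, c, e}
  B5:  IN={a, b, c, e}  OUT={b, f}
  B6:  IN={b, f}  OUT={}

Merge at B0: OUT[B0] = IN[B1] = {b, c, e, f}
Applying B0's transfer function to that OUT value gives IN[B0] (row B0 above).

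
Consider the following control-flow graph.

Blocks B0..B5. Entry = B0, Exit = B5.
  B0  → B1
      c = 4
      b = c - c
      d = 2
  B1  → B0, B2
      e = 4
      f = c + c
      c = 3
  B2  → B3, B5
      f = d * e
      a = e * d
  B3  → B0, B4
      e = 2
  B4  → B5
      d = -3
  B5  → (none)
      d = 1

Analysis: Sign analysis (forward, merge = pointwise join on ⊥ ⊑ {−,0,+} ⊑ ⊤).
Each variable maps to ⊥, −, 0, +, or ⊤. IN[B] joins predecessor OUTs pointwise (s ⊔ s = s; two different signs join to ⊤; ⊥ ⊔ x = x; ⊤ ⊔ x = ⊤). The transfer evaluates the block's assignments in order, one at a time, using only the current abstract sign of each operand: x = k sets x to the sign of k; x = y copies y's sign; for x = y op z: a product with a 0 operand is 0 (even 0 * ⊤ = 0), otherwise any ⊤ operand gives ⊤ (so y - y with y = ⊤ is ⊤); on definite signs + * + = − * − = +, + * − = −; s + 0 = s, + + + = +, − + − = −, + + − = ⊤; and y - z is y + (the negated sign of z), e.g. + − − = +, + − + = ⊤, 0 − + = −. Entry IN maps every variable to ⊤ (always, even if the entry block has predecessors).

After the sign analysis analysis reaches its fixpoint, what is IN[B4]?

Answer: {a: +, b: ⊤, c: +, d: +, e: +, f: +}

Derivation:
Per-block solution:
  B0:   IN=(all ⊤)   OUT={c:+, d:+; rest ⊤}
  B1:   IN={c:+, d:+; rest ⊤}   OUT={c:+, d:+, e:+, f:+; rest ⊤}
  B2:   IN={c:+, d:+, e:+, f:+; rest ⊤}   OUT={a:+, c:+, d:+, e:+, f:+; rest ⊤}
  B3:   IN={a:+, c:+, d:+, e:+, f:+; rest ⊤}   OUT={a:+, c:+, d:+, e:+, f:+; rest ⊤}
  B4:   IN={a:+, c:+, d:+, e:+, f:+; rest ⊤}   OUT={a:+, c:+, d:-, e:+, f:+; rest ⊤}
  B5:   IN={a:+, c:+, e:+, f:+; rest ⊤}   OUT={a:+, c:+, d:+, e:+, f:+; rest ⊤}

Merge at B4: IN[B4] = OUT[B3] = {a: +, b: ⊤, c: +, d: +, e: +, f: +}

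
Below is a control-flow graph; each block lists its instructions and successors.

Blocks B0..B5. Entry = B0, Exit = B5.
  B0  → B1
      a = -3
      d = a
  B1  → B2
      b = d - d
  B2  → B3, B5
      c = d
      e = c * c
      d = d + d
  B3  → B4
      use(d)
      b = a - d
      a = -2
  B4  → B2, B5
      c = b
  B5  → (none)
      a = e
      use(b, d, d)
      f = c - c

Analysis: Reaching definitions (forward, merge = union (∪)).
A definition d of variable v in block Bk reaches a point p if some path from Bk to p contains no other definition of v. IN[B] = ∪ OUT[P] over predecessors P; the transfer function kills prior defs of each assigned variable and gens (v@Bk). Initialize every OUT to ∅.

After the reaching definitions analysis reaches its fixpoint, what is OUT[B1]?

Per-block solution:
  B0:   IN={}   OUT={a@B0, d@B0}
  B1:   IN={a@B0, d@B0}   OUT={a@B0, b@B1, d@B0}
  B2:   IN={a@B0, a@B3, b@B1, b@B3, c@B4, d@B0, d@B2, e@B2}   OUT={a@B0, a@B3, b@B1, b@B3, c@B2, d@B2, e@B2}
  B3:   IN={a@B0, a@B3, b@B1, b@B3, c@B2, d@B2, e@B2}   OUT={a@B3, b@B3, c@B2, d@B2, e@B2}
  B4:   IN={a@B3, b@B3, c@B2, d@B2, e@B2}   OUT={a@B3, b@B3, c@B4, d@B2, e@B2}
  B5:   IN={a@B0, a@B3, b@B1, b@B3, c@B2, c@B4, d@B2, e@B2}   OUT={a@B5, b@B1, b@B3, c@B2, c@B4, d@B2, e@B2, f@B5}

Merge at B1: IN[B1] = OUT[B0] = {a@B0, d@B0}
Applying B1's transfer function to that IN value gives OUT[B1] (row B1 above).

Answer: {a@B0, b@B1, d@B0}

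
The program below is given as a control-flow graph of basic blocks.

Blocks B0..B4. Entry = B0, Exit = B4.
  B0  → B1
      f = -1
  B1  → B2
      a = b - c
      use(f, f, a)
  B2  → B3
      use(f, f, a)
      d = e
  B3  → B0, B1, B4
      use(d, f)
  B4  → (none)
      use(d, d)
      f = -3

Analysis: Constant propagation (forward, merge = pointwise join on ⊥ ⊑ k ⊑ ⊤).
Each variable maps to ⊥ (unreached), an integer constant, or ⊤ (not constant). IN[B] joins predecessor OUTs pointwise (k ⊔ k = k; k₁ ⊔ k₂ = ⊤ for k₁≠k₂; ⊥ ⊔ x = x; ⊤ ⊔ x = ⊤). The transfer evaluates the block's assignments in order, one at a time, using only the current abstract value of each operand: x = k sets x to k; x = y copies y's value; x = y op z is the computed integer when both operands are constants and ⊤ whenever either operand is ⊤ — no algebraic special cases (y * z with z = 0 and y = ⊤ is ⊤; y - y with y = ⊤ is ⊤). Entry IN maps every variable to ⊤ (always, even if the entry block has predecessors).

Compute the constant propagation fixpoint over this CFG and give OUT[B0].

Fixpoint table:
  B0:   IN=(all ⊤)   OUT={f:-1; rest ⊤}
  B1:   IN={f:-1; rest ⊤}   OUT={f:-1; rest ⊤}
  B2:   IN={f:-1; rest ⊤}   OUT={f:-1; rest ⊤}
  B3:   IN={f:-1; rest ⊤}   OUT={f:-1; rest ⊤}
  B4:   IN={f:-1; rest ⊤}   OUT={f:-3; rest ⊤}

Merge at B0 (entry node, so the boundary value (all ⊤) is joined with the incoming edge(s)): IN[B0] = (all ⊤) ⊔ OUT[B3] = {a: ⊤, b: ⊤, c: ⊤, d: ⊤, e: ⊤, f: ⊤}
Applying B0's transfer function to that IN value gives OUT[B0] (row B0 above).

Answer: {a: ⊤, b: ⊤, c: ⊤, d: ⊤, e: ⊤, f: -1}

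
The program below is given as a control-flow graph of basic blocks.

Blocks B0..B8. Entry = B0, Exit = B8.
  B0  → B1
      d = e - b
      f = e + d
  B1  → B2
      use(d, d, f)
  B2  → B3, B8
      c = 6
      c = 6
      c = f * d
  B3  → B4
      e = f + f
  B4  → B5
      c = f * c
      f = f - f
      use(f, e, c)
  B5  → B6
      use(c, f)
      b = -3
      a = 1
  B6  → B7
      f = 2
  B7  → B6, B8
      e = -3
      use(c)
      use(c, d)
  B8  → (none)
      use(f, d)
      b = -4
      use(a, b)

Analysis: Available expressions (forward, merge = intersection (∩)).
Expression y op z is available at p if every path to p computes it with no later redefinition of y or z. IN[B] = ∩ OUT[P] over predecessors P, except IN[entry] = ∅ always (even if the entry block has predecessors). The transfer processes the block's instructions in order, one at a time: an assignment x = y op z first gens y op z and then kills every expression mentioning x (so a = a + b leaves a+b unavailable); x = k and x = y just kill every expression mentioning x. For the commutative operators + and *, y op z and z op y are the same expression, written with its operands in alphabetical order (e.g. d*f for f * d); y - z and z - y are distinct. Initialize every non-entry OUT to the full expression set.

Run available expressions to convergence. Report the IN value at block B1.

Answer: {d+e, e-b}

Trace:
Per-block solution:
  B0:  IN={}  OUT={d+e, e-b}
  B1:  IN={d+e, e-b}  OUT={d+e, e-b}
  B2:  IN={d+e, e-b}  OUT={d*f, d+e, e-b}
  B3:  IN={d*f, d+e, e-b}  OUT={d*f, f+f}
  B4:  IN={d*f, f+f}  OUT={}
  B5:  IN={}  OUT={}
  B6:  IN={}  OUT={}
  B7:  IN={}  OUT={}
  B8:  IN={}  OUT={}

Merge at B1: IN[B1] = OUT[B0] = {d+e, e-b}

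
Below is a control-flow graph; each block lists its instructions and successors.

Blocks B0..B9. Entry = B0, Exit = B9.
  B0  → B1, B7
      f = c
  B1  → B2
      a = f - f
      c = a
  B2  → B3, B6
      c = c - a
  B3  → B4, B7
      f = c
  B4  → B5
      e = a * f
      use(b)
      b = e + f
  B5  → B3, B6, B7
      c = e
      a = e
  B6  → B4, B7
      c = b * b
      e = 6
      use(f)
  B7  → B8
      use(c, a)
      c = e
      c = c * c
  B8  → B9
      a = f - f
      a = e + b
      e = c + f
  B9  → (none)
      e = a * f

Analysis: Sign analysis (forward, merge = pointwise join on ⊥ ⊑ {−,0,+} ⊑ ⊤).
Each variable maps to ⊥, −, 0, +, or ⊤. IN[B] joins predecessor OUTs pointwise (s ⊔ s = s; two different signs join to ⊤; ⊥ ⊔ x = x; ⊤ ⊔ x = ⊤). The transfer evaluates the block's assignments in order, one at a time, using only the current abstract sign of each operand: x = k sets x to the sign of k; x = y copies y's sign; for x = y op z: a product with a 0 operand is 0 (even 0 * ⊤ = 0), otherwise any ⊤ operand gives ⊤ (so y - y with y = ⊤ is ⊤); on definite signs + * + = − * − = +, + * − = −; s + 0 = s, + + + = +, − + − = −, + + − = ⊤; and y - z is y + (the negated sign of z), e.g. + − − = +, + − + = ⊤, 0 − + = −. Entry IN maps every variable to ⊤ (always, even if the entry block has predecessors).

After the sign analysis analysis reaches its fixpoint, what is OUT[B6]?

Converged values:
  B0:   IN=(all ⊤)   OUT=(all ⊤)
  B1:   IN=(all ⊤)   OUT=(all ⊤)
  B2:   IN=(all ⊤)   OUT=(all ⊤)
  B3:   IN=(all ⊤)   OUT=(all ⊤)
  B4:   IN=(all ⊤)   OUT=(all ⊤)
  B5:   IN=(all ⊤)   OUT=(all ⊤)
  B6:   IN=(all ⊤)   OUT={e:+; rest ⊤}
  B7:   IN=(all ⊤)   OUT=(all ⊤)
  B8:   IN=(all ⊤)   OUT=(all ⊤)
  B9:   IN=(all ⊤)   OUT=(all ⊤)

Merge at B6: IN[B6] = OUT[B2] ⊔ OUT[B5] = {a: ⊤, b: ⊤, c: ⊤, d: ⊤, e: ⊤, f: ⊤}
Applying B6's transfer function to that IN value gives OUT[B6] (row B6 above).

Answer: {a: ⊤, b: ⊤, c: ⊤, d: ⊤, e: +, f: ⊤}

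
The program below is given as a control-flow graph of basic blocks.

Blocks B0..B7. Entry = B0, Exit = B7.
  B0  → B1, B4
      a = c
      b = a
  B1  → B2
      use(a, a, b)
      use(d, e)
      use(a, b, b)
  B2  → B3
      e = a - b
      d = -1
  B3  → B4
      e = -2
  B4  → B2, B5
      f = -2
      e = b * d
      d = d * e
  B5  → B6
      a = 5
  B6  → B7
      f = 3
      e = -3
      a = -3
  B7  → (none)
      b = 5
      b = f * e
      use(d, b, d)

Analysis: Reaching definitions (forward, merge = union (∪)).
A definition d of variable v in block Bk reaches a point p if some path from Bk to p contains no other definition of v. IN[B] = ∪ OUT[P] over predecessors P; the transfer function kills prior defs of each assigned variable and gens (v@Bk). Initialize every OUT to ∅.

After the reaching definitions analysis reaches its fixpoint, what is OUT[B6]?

Answer: {a@B6, b@B0, d@B4, e@B6, f@B6}

Derivation:
Fixpoint table:
  B0:   IN={}   OUT={a@B0, b@B0}
  B1:   IN={a@B0, b@B0}   OUT={a@B0, b@B0}
  B2:   IN={a@B0, b@B0, d@B4, e@B4, f@B4}   OUT={a@B0, b@B0, d@B2, e@B2, f@B4}
  B3:   IN={a@B0, b@B0, d@B2, e@B2, f@B4}   OUT={a@B0, b@B0, d@B2, e@B3, f@B4}
  B4:   IN={a@B0, b@B0, d@B2, e@B3, f@B4}   OUT={a@B0, b@B0, d@B4, e@B4, f@B4}
  B5:   IN={a@B0, b@B0, d@B4, e@B4, f@B4}   OUT={a@B5, b@B0, d@B4, e@B4, f@B4}
  B6:   IN={a@B5, b@B0, d@B4, e@B4, f@B4}   OUT={a@B6, b@B0, d@B4, e@B6, f@B6}
  B7:   IN={a@B6, b@B0, d@B4, e@B6, f@B6}   OUT={a@B6, b@B7, d@B4, e@B6, f@B6}

Merge at B6: IN[B6] = OUT[B5] = {a@B5, b@B0, d@B4, e@B4, f@B4}
Applying B6's transfer function to that IN value gives OUT[B6] (row B6 above).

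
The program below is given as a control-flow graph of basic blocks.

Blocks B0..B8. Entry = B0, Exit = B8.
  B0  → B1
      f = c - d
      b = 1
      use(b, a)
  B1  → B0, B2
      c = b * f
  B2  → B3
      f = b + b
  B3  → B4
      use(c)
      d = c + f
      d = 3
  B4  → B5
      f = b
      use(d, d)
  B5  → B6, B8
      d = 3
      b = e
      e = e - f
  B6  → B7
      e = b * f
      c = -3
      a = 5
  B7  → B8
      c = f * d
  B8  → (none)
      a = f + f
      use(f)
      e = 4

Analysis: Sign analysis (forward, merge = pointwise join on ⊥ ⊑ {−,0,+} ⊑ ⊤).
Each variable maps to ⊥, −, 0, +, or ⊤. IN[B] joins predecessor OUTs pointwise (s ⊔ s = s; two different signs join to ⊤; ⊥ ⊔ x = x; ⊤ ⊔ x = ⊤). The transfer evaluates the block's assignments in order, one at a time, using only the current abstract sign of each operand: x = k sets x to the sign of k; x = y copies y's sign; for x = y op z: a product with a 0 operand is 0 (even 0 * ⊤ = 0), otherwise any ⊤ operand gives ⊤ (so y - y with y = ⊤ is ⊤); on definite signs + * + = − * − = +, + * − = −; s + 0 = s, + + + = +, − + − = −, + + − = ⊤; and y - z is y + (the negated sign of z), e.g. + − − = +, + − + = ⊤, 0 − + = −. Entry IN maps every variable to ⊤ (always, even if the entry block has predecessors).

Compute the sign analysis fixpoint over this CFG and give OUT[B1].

Converged values:
  B0: | IN=(all ⊤) | OUT={b:+; rest ⊤}
  B1: | IN={b:+; rest ⊤} | OUT={b:+; rest ⊤}
  B2: | IN={b:+; rest ⊤} | OUT={b:+, f:+; rest ⊤}
  B3: | IN={b:+, f:+; rest ⊤} | OUT={b:+, d:+, f:+; rest ⊤}
  B4: | IN={b:+, d:+, f:+; rest ⊤} | OUT={b:+, d:+, f:+; rest ⊤}
  B5: | IN={b:+, d:+, f:+; rest ⊤} | OUT={d:+, f:+; rest ⊤}
  B6: | IN={d:+, f:+; rest ⊤} | OUT={a:+, c:-, d:+, f:+; rest ⊤}
  B7: | IN={a:+, c:-, d:+, f:+; rest ⊤} | OUT={a:+, c:+, d:+, f:+; rest ⊤}
  B8: | IN={d:+, f:+; rest ⊤} | OUT={a:+, d:+, e:+, f:+; rest ⊤}

Merge at B1: IN[B1] = OUT[B0] = {a: ⊤, b: +, c: ⊤, d: ⊤, e: ⊤, f: ⊤}
Applying B1's transfer function to that IN value gives OUT[B1] (row B1 above).

Answer: {a: ⊤, b: +, c: ⊤, d: ⊤, e: ⊤, f: ⊤}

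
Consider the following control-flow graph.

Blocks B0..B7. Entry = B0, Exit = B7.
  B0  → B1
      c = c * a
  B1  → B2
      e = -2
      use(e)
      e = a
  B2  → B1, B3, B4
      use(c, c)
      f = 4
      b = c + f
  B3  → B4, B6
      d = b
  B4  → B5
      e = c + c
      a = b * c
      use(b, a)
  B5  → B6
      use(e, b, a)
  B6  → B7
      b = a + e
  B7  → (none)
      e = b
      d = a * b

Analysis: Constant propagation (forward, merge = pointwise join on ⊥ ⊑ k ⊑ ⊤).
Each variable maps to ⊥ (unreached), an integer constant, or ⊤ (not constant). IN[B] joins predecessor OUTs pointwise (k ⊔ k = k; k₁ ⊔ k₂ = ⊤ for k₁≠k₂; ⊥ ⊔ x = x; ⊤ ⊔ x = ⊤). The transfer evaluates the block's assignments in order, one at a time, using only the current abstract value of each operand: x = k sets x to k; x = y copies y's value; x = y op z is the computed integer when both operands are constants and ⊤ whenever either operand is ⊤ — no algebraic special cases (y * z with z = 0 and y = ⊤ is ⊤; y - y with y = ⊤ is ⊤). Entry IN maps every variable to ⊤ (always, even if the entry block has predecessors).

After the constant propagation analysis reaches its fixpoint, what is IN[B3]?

Answer: {a: ⊤, b: ⊤, c: ⊤, d: ⊤, e: ⊤, f: 4}

Working:
Per-block solution:
  B0: | IN=(all ⊤) | OUT=(all ⊤)
  B1: | IN=(all ⊤) | OUT=(all ⊤)
  B2: | IN=(all ⊤) | OUT={f:4; rest ⊤}
  B3: | IN={f:4; rest ⊤} | OUT={f:4; rest ⊤}
  B4: | IN={f:4; rest ⊤} | OUT={f:4; rest ⊤}
  B5: | IN={f:4; rest ⊤} | OUT={f:4; rest ⊤}
  B6: | IN={f:4; rest ⊤} | OUT={f:4; rest ⊤}
  B7: | IN={f:4; rest ⊤} | OUT={f:4; rest ⊤}

Merge at B3: IN[B3] = OUT[B2] = {a: ⊤, b: ⊤, c: ⊤, d: ⊤, e: ⊤, f: 4}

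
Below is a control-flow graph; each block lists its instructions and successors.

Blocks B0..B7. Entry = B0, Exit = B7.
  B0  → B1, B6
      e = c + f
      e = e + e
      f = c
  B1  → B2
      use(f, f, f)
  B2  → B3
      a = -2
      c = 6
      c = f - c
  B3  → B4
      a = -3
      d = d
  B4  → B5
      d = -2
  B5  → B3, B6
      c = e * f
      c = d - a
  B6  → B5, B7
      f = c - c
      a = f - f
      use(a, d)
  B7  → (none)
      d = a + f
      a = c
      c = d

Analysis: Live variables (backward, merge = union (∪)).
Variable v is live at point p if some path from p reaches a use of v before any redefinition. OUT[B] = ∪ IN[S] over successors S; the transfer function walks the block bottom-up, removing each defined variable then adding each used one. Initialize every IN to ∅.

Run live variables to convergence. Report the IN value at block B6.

Answer: {c, d, e}

Working:
Fixpoint table:
  B0:   IN={c, d, f}   OUT={c, d, e, f}
  B1:   IN={d, e, f}   OUT={d, e, f}
  B2:   IN={d, e, f}   OUT={d, e, f}
  B3:   IN={d, e, f}   OUT={a, e, f}
  B4:   IN={a, e, f}   OUT={a, d, e, f}
  B5:   IN={a, d, e, f}   OUT={c, d, e, f}
  B6:   IN={c, d, e}   OUT={a, c, d, e, f}
  B7:   IN={a, c, f}   OUT={}

Merge at B6: OUT[B6] = IN[B5] ⊔ IN[B7] = {a, c, d, e, f}
Applying B6's transfer function to that OUT value gives IN[B6] (row B6 above).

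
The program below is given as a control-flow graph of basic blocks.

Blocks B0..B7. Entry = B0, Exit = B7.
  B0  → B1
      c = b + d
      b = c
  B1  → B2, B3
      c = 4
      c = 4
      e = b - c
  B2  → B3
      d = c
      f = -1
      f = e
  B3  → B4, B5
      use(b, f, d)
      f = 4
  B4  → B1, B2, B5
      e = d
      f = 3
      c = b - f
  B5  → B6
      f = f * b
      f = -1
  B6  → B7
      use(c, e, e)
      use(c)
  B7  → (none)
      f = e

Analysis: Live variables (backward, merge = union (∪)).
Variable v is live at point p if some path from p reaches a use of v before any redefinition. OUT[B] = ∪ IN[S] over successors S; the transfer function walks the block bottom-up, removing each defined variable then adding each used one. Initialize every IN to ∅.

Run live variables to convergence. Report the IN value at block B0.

Answer: {b, d, f}

Derivation:
Per-block solution:
  B0: | IN={b, d, f} | OUT={b, d, f}
  B1: | IN={b, d, f} | OUT={b, c, d, e, f}
  B2: | IN={b, c, e} | OUT={b, c, d, e, f}
  B3: | IN={b, c, d, e, f} | OUT={b, c, d, e, f}
  B4: | IN={b, d} | OUT={b, c, d, e, f}
  B5: | IN={b, c, e, f} | OUT={c, e}
  B6: | IN={c, e} | OUT={e}
  B7: | IN={e} | OUT={}

Merge at B0: OUT[B0] = IN[B1] = {b, d, f}
Applying B0's transfer function to that OUT value gives IN[B0] (row B0 above).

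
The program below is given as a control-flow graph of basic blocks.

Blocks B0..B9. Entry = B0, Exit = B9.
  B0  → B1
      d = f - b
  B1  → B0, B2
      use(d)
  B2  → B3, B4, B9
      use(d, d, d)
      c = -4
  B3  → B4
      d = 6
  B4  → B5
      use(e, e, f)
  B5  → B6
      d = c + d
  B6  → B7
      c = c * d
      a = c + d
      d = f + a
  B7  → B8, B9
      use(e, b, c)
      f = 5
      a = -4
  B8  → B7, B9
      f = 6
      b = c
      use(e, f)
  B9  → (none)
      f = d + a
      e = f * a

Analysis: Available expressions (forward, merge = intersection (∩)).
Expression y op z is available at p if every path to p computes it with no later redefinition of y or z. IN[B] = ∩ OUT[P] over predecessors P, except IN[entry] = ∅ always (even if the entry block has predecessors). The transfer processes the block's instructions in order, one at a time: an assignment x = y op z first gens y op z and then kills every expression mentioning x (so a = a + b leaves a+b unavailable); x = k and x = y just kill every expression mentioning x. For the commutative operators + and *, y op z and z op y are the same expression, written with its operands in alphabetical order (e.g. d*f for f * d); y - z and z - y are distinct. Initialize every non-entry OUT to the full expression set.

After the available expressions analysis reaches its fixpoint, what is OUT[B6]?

Converged values:
  B0:  IN={}  OUT={f-b}
  B1:  IN={f-b}  OUT={f-b}
  B2:  IN={f-b}  OUT={f-b}
  B3:  IN={f-b}  OUT={f-b}
  B4:  IN={f-b}  OUT={f-b}
  B5:  IN={f-b}  OUT={f-b}
  B6:  IN={f-b}  OUT={a+f, f-b}
  B7:  IN={}  OUT={}
  B8:  IN={}  OUT={}
  B9:  IN={}  OUT={a*f, a+d}

Merge at B6: IN[B6] = OUT[B5] = {f-b}
Applying B6's transfer function to that IN value gives OUT[B6] (row B6 above).

Answer: {a+f, f-b}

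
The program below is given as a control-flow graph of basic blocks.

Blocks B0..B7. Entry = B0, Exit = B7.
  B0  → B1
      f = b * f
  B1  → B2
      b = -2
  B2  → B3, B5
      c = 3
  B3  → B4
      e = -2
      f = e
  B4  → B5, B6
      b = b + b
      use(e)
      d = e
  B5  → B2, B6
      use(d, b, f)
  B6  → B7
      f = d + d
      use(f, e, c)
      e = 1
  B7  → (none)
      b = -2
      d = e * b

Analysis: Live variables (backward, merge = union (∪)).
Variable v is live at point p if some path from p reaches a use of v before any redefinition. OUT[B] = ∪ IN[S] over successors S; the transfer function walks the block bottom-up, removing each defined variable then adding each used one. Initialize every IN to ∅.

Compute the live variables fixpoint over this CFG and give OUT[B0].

Answer: {d, e, f}

Trace:
Per-block solution:
  B0:  IN={b, d, e, f}  OUT={d, e, f}
  B1:  IN={d, e, f}  OUT={b, d, e, f}
  B2:  IN={b, d, e, f}  OUT={b, c, d, e, f}
  B3:  IN={b, c}  OUT={b, c, e, f}
  B4:  IN={b, c, e, f}  OUT={b, c, d, e, f}
  B5:  IN={b, c, d, e, f}  OUT={b, c, d, e, f}
  B6:  IN={c, d, e}  OUT={e}
  B7:  IN={e}  OUT={}

Merge at B0: OUT[B0] = IN[B1] = {d, e, f}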